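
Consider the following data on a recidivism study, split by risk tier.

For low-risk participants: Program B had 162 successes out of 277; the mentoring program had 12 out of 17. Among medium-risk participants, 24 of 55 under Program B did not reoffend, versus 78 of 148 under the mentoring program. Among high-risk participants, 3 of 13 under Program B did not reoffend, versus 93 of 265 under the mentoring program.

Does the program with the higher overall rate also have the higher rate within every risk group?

Low-risk: Program B 162/277 = 58.5%, the mentoring program 12/17 = 70.6% → the mentoring program
Medium-risk: Program B 24/55 = 43.6%, the mentoring program 78/148 = 52.7% → the mentoring program
High-risk: Program B 3/13 = 23.1%, the mentoring program 93/265 = 35.1% → the mentoring program
Overall: Program B 189/345 = 54.8%, the mentoring program 183/430 = 42.6% → Program B
The mentoring program wins each risk group but Program B wins overall — the comparison reverses. The mentoring program's participants skew toward high-risk, which has a lower base rate.

No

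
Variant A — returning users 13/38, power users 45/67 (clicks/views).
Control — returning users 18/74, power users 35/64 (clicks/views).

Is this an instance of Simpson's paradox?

Returning users: Variant A 13/38 = 34.2%, Control 18/74 = 24.3% → Variant A
Power users: Variant A 45/67 = 67.2%, Control 35/64 = 54.7% → Variant A
Overall: Variant A 58/105 = 55.2%, Control 53/138 = 38.4% → Variant A
Variant A wins overall and in every user group — no reversal.

No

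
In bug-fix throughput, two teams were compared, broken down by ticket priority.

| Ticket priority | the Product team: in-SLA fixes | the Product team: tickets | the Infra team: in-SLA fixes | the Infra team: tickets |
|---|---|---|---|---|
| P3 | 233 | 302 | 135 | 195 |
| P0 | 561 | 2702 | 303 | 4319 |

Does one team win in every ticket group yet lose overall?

P3: the Product team 233/302 = 77.2%, the Infra team 135/195 = 69.2% → the Product team
P0: the Product team 561/2702 = 20.8%, the Infra team 303/4319 = 7.0% → the Product team
Overall: the Product team 794/3004 = 26.4%, the Infra team 438/4514 = 9.7% → the Product team
The Product team wins overall and in every ticket group — no reversal.

No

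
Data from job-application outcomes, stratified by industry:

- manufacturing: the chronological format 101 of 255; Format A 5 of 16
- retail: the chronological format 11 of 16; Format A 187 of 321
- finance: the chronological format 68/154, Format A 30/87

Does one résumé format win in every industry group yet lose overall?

Yes

Manufacturing: the chronological format 101/255 = 39.6%, Format A 5/16 = 31.2% → the chronological format
Retail: the chronological format 11/16 = 68.8%, Format A 187/321 = 58.3% → the chronological format
Finance: the chronological format 68/154 = 44.2%, Format A 30/87 = 34.5% → the chronological format
Overall: the chronological format 180/425 = 42.4%, Format A 222/424 = 52.4% → Format A
The chronological format wins each industry group but Format A wins overall — the comparison reverses. The chronological format's applications skew toward manufacturing, which has a lower base rate.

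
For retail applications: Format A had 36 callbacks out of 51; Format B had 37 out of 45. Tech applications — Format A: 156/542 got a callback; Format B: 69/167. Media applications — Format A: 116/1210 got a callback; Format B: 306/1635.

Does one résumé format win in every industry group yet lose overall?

Retail: Format A 36/51 = 70.6%, Format B 37/45 = 82.2% → Format B
Tech: Format A 156/542 = 28.8%, Format B 69/167 = 41.3% → Format B
Media: Format A 116/1210 = 9.6%, Format B 306/1635 = 18.7% → Format B
Overall: Format A 308/1803 = 17.1%, Format B 412/1847 = 22.3% → Format B
Format B wins overall and in every industry group — no reversal.

No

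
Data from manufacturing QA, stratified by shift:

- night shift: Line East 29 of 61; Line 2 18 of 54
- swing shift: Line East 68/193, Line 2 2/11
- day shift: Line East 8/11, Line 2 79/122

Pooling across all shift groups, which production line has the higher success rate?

Night shift: Line East 29/61 = 47.5%, Line 2 18/54 = 33.3% → Line East
Swing shift: Line East 68/193 = 35.2%, Line 2 2/11 = 18.2% → Line East
Day shift: Line East 8/11 = 72.7%, Line 2 79/122 = 64.8% → Line East
Overall: Line East 105/265 = 39.6%, Line 2 99/187 = 52.9% → Line 2
(Line East wins every shift group but Line 2 wins overall — Line East's units skew toward the low-rate swing shift group.)

Line 2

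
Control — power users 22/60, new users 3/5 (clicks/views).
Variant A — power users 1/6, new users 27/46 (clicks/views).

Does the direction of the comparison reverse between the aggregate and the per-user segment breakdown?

Power users: Control 22/60 = 36.7%, Variant A 1/6 = 16.7% → Control
New users: Control 3/5 = 60.0%, Variant A 27/46 = 58.7% → Control
Overall: Control 25/65 = 38.5%, Variant A 28/52 = 53.8% → Variant A
Control wins each user group but Variant A wins overall — the comparison reverses. Control's views skew toward power users, which has a lower base rate.

Yes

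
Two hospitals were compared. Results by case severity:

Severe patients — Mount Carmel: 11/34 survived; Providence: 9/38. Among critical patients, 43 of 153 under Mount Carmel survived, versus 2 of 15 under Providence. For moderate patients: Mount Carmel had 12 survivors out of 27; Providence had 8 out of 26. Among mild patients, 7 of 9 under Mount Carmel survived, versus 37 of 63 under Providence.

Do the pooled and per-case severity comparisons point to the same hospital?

Severe: Mount Carmel 11/34 = 32.4%, Providence 9/38 = 23.7% → Mount Carmel
Critical: Mount Carmel 43/153 = 28.1%, Providence 2/15 = 13.3% → Mount Carmel
Moderate: Mount Carmel 12/27 = 44.4%, Providence 8/26 = 30.8% → Mount Carmel
Mild: Mount Carmel 7/9 = 77.8%, Providence 37/63 = 58.7% → Mount Carmel
Overall: Mount Carmel 73/223 = 32.7%, Providence 56/142 = 39.4% → Providence
Mount Carmel wins each case group but Providence wins overall — the comparison reverses. Mount Carmel's patients skew toward critical, which has a lower base rate.

No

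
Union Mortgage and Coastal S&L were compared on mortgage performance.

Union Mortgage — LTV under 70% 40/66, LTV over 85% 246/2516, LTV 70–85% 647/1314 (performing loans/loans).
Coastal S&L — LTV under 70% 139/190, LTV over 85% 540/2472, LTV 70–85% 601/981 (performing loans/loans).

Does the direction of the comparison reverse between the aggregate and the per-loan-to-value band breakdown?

LTV under 70%: Union Mortgage 40/66 = 60.6%, Coastal S&L 139/190 = 73.2% → Coastal S&L
LTV over 85%: Union Mortgage 246/2516 = 9.8%, Coastal S&L 540/2472 = 21.8% → Coastal S&L
LTV 70–85%: Union Mortgage 647/1314 = 49.2%, Coastal S&L 601/981 = 61.3% → Coastal S&L
Overall: Union Mortgage 933/3896 = 23.9%, Coastal S&L 1280/3643 = 35.1% → Coastal S&L
Coastal S&L wins overall and in every loan-to-value group — no reversal.

No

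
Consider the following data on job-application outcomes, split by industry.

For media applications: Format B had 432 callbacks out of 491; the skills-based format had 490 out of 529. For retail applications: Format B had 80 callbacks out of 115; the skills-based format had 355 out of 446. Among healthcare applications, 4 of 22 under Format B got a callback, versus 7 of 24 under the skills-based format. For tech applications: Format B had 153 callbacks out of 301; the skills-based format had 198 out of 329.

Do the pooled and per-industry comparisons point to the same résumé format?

Yes

Media: Format B 432/491 = 88.0%, the skills-based format 490/529 = 92.6% → the skills-based format
Retail: Format B 80/115 = 69.6%, the skills-based format 355/446 = 79.6% → the skills-based format
Healthcare: Format B 4/22 = 18.2%, the skills-based format 7/24 = 29.2% → the skills-based format
Tech: Format B 153/301 = 50.8%, the skills-based format 198/329 = 60.2% → the skills-based format
Overall: Format B 669/929 = 72.0%, the skills-based format 1050/1328 = 79.1% → the skills-based format
The skills-based format wins overall and in every industry group — no reversal.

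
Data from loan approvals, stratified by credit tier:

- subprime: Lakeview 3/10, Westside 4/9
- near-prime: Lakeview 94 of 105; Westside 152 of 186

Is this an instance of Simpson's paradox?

No

Subprime: Lakeview 3/10 = 30.0%, Westside 4/9 = 44.4% → Westside
Near-prime: Lakeview 94/105 = 89.5%, Westside 152/186 = 81.7% → Lakeview
Overall: Lakeview 97/115 = 84.3%, Westside 156/195 = 80.0% → Lakeview
Neither sweeps: Lakeview wins 1 of 2 groups, Westside wins 1. Lakeview wins overall but not every group — no Simpson reversal.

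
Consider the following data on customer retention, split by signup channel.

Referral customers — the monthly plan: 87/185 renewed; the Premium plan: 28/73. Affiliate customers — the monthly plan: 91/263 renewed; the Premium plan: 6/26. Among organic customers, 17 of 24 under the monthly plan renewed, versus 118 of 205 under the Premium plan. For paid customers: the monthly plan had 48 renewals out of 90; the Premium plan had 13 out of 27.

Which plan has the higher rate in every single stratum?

Referral: the monthly plan 87/185 = 47.0%, the Premium plan 28/73 = 38.4% → the monthly plan
Affiliate: the monthly plan 91/263 = 34.6%, the Premium plan 6/26 = 23.1% → the monthly plan
Organic: the monthly plan 17/24 = 70.8%, the Premium plan 118/205 = 57.6% → the monthly plan
Paid: the monthly plan 48/90 = 53.3%, the Premium plan 13/27 = 48.1% → the monthly plan
The monthly plan has the higher rate in all 4 groups.

the monthly plan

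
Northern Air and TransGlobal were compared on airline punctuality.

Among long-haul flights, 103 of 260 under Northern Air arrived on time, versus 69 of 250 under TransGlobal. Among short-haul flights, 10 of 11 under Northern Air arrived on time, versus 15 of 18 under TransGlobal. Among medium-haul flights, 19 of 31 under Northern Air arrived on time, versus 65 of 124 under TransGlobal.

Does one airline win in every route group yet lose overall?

Long-haul: Northern Air 103/260 = 39.6%, TransGlobal 69/250 = 27.6% → Northern Air
Short-haul: Northern Air 10/11 = 90.9%, TransGlobal 15/18 = 83.3% → Northern Air
Medium-haul: Northern Air 19/31 = 61.3%, TransGlobal 65/124 = 52.4% → Northern Air
Overall: Northern Air 132/302 = 43.7%, TransGlobal 149/392 = 38.0% → Northern Air
Northern Air wins overall and in every route group — no reversal.

No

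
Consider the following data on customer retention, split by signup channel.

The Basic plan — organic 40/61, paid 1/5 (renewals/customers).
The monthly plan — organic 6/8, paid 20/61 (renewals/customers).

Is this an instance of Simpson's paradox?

Organic: the Basic plan 40/61 = 65.6%, the monthly plan 6/8 = 75.0% → the monthly plan
Paid: the Basic plan 1/5 = 20.0%, the monthly plan 20/61 = 32.8% → the monthly plan
Overall: the Basic plan 41/66 = 62.1%, the monthly plan 26/69 = 37.7% → the Basic plan
The monthly plan wins each signup group but the Basic plan wins overall — the comparison reverses. The monthly plan's customers skew toward paid, which has a lower base rate.

Yes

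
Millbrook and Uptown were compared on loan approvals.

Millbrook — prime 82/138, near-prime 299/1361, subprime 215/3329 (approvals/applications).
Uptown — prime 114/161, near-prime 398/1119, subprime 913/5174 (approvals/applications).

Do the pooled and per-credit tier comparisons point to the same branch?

Yes

Prime: Millbrook 82/138 = 59.4%, Uptown 114/161 = 70.8% → Uptown
Near-prime: Millbrook 299/1361 = 22.0%, Uptown 398/1119 = 35.6% → Uptown
Subprime: Millbrook 215/3329 = 6.5%, Uptown 913/5174 = 17.6% → Uptown
Overall: Millbrook 596/4828 = 12.3%, Uptown 1425/6454 = 22.1% → Uptown
Uptown wins overall and in every credit group — no reversal.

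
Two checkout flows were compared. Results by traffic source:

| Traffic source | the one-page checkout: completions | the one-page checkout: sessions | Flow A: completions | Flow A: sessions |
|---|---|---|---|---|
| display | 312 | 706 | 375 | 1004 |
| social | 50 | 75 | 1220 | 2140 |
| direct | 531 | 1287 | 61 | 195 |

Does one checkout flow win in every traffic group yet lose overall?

Display: the one-page checkout 312/706 = 44.2%, Flow A 375/1004 = 37.4% → the one-page checkout
Social: the one-page checkout 50/75 = 66.7%, Flow A 1220/2140 = 57.0% → the one-page checkout
Direct: the one-page checkout 531/1287 = 41.3%, Flow A 61/195 = 31.3% → the one-page checkout
Overall: the one-page checkout 893/2068 = 43.2%, Flow A 1656/3339 = 49.6% → Flow A
The one-page checkout wins each traffic group but Flow A wins overall — the comparison reverses. The one-page checkout's sessions skew toward direct, which has a lower base rate.

Yes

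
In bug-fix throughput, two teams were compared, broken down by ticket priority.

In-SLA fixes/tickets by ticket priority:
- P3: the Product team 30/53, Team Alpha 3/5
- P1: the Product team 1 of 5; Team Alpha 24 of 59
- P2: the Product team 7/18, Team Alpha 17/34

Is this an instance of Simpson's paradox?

P3: the Product team 30/53 = 56.6%, Team Alpha 3/5 = 60.0% → Team Alpha
P1: the Product team 1/5 = 20.0%, Team Alpha 24/59 = 40.7% → Team Alpha
P2: the Product team 7/18 = 38.9%, Team Alpha 17/34 = 50.0% → Team Alpha
Overall: the Product team 38/76 = 50.0%, Team Alpha 44/98 = 44.9% → the Product team
Team Alpha wins each ticket group but the Product team wins overall — the comparison reverses. Team Alpha's tickets skew toward P1, which has a lower base rate.

Yes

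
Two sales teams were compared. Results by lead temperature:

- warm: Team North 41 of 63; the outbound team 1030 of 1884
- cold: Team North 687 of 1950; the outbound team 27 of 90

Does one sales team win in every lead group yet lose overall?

Yes

Warm: Team North 41/63 = 65.1%, the outbound team 1030/1884 = 54.7% → Team North
Cold: Team North 687/1950 = 35.2%, the outbound team 27/90 = 30.0% → Team North
Overall: Team North 728/2013 = 36.2%, the outbound team 1057/1974 = 53.5% → the outbound team
Team North wins each lead group but the outbound team wins overall — the comparison reverses. Team North's leads skew toward cold, which has a lower base rate.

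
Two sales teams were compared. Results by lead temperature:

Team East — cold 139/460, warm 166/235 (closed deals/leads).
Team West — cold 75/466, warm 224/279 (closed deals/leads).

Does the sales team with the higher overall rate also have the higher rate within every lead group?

No

Cold: Team East 139/460 = 30.2%, Team West 75/466 = 16.1% → Team East
Warm: Team East 166/235 = 70.6%, Team West 224/279 = 80.3% → Team West
Overall: Team East 305/695 = 43.9%, Team West 299/745 = 40.1% → Team East
Neither sweeps: Team East wins 1 of 2 groups, Team West wins 1. Team East wins overall but not every group — no Simpson reversal.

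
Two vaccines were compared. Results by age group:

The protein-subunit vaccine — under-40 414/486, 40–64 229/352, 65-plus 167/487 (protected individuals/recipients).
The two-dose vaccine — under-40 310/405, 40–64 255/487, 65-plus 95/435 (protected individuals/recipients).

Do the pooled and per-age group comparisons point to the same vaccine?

Under-40: the protein-subunit vaccine 414/486 = 85.2%, the two-dose vaccine 310/405 = 76.5% → the protein-subunit vaccine
40–64: the protein-subunit vaccine 229/352 = 65.1%, the two-dose vaccine 255/487 = 52.4% → the protein-subunit vaccine
65-plus: the protein-subunit vaccine 167/487 = 34.3%, the two-dose vaccine 95/435 = 21.8% → the protein-subunit vaccine
Overall: the protein-subunit vaccine 810/1325 = 61.1%, the two-dose vaccine 660/1327 = 49.7% → the protein-subunit vaccine
The protein-subunit vaccine wins overall and in every age group — no reversal.

Yes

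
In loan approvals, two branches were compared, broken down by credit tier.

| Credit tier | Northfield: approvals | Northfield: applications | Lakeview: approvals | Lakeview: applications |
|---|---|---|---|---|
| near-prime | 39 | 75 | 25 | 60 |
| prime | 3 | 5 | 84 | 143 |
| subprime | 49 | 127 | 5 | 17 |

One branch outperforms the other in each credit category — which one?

Near-prime: Northfield 39/75 = 52.0%, Lakeview 25/60 = 41.7% → Northfield
Prime: Northfield 3/5 = 60.0%, Lakeview 84/143 = 58.7% → Northfield
Subprime: Northfield 49/127 = 38.6%, Lakeview 5/17 = 29.4% → Northfield
Northfield has the higher rate in all 3 groups.

Northfield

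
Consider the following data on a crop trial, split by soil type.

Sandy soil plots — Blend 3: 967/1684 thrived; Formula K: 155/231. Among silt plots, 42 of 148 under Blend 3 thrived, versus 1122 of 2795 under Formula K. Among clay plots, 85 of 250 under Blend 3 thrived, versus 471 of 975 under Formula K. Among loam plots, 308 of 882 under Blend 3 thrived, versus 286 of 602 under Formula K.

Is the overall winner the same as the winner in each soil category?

No

Sandy soil: Blend 3 967/1684 = 57.4%, Formula K 155/231 = 67.1% → Formula K
Silt: Blend 3 42/148 = 28.4%, Formula K 1122/2795 = 40.1% → Formula K
Clay: Blend 3 85/250 = 34.0%, Formula K 471/975 = 48.3% → Formula K
Loam: Blend 3 308/882 = 34.9%, Formula K 286/602 = 47.5% → Formula K
Overall: Blend 3 1402/2964 = 47.3%, Formula K 2034/4603 = 44.2% → Blend 3
Formula K wins each soil group but Blend 3 wins overall — the comparison reverses. Formula K's plots skew toward silt, which has a lower base rate.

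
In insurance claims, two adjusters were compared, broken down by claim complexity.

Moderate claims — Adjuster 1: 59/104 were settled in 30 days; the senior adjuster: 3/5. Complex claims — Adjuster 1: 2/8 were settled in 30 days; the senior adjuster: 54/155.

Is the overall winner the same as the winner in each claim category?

Moderate: Adjuster 1 59/104 = 56.7%, the senior adjuster 3/5 = 60.0% → the senior adjuster
Complex: Adjuster 1 2/8 = 25.0%, the senior adjuster 54/155 = 34.8% → the senior adjuster
Overall: Adjuster 1 61/112 = 54.5%, the senior adjuster 57/160 = 35.6% → Adjuster 1
The senior adjuster wins each claim group but Adjuster 1 wins overall — the comparison reverses. The senior adjuster's claims skew toward complex, which has a lower base rate.

No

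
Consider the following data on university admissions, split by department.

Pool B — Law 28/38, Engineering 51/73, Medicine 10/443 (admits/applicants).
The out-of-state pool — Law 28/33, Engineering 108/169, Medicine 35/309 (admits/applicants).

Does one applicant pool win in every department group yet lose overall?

No

Law: Pool B 28/38 = 73.7%, the out-of-state pool 28/33 = 84.8% → the out-of-state pool
Engineering: Pool B 51/73 = 69.9%, the out-of-state pool 108/169 = 63.9% → Pool B
Medicine: Pool B 10/443 = 2.3%, the out-of-state pool 35/309 = 11.3% → the out-of-state pool
Overall: Pool B 89/554 = 16.1%, the out-of-state pool 171/511 = 33.5% → the out-of-state pool
Neither sweeps: Pool B wins 1 of 3 groups, the out-of-state pool wins 2. The out-of-state pool wins overall but not every group — no Simpson reversal.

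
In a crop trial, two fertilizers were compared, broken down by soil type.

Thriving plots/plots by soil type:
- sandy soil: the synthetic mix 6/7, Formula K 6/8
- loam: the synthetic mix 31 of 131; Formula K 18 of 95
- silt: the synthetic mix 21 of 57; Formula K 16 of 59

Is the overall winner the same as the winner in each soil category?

Sandy soil: the synthetic mix 6/7 = 85.7%, Formula K 6/8 = 75.0% → the synthetic mix
Loam: the synthetic mix 31/131 = 23.7%, Formula K 18/95 = 18.9% → the synthetic mix
Silt: the synthetic mix 21/57 = 36.8%, Formula K 16/59 = 27.1% → the synthetic mix
Overall: the synthetic mix 58/195 = 29.7%, Formula K 40/162 = 24.7% → the synthetic mix
The synthetic mix wins overall and in every soil group — no reversal.

Yes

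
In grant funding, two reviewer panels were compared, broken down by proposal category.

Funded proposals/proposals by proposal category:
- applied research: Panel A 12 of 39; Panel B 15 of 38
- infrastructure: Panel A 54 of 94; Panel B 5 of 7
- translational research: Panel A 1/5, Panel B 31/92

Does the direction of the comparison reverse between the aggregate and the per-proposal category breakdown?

Applied research: Panel A 12/39 = 30.8%, Panel B 15/38 = 39.5% → Panel B
Infrastructure: Panel A 54/94 = 57.4%, Panel B 5/7 = 71.4% → Panel B
Translational research: Panel A 1/5 = 20.0%, Panel B 31/92 = 33.7% → Panel B
Overall: Panel A 67/138 = 48.6%, Panel B 51/137 = 37.2% → Panel A
Panel B wins each proposal group but Panel A wins overall — the comparison reverses. Panel B's proposals skew toward translational research, which has a lower base rate.

Yes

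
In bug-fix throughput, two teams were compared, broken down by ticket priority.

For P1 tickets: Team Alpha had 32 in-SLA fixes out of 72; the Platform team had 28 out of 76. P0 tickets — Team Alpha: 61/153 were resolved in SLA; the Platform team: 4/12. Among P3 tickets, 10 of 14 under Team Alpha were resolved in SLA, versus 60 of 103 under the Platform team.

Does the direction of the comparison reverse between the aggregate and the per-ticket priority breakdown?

P1: Team Alpha 32/72 = 44.4%, the Platform team 28/76 = 36.8% → Team Alpha
P0: Team Alpha 61/153 = 39.9%, the Platform team 4/12 = 33.3% → Team Alpha
P3: Team Alpha 10/14 = 71.4%, the Platform team 60/103 = 58.3% → Team Alpha
Overall: Team Alpha 103/239 = 43.1%, the Platform team 92/191 = 48.2% → the Platform team
Team Alpha wins each ticket group but the Platform team wins overall — the comparison reverses. Team Alpha's tickets skew toward P0, which has a lower base rate.

Yes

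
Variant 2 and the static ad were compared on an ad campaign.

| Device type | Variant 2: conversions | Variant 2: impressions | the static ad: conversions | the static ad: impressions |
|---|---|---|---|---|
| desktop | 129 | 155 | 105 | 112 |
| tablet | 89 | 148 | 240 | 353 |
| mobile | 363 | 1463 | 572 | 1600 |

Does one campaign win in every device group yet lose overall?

Desktop: Variant 2 129/155 = 83.2%, the static ad 105/112 = 93.8% → the static ad
Tablet: Variant 2 89/148 = 60.1%, the static ad 240/353 = 68.0% → the static ad
Mobile: Variant 2 363/1463 = 24.8%, the static ad 572/1600 = 35.8% → the static ad
Overall: Variant 2 581/1766 = 32.9%, the static ad 917/2065 = 44.4% → the static ad
The static ad wins overall and in every device group — no reversal.

No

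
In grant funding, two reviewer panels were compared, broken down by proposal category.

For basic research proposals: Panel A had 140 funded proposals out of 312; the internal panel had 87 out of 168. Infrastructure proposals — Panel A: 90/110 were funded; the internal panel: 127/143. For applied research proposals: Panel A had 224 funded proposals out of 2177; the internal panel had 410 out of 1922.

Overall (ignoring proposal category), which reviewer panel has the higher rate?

Basic research: Panel A 140/312 = 44.9%, the internal panel 87/168 = 51.8% → the internal panel
Infrastructure: Panel A 90/110 = 81.8%, the internal panel 127/143 = 88.8% → the internal panel
Applied research: Panel A 224/2177 = 10.3%, the internal panel 410/1922 = 21.3% → the internal panel
Overall: Panel A 454/2599 = 17.5%, the internal panel 624/2233 = 27.9% → the internal panel

the internal panel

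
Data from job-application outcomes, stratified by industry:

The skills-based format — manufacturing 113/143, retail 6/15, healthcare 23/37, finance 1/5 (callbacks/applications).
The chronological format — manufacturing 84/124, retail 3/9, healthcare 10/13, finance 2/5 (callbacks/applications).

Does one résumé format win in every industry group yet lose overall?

No

Manufacturing: the skills-based format 113/143 = 79.0%, the chronological format 84/124 = 67.7% → the skills-based format
Retail: the skills-based format 6/15 = 40.0%, the chronological format 3/9 = 33.3% → the skills-based format
Healthcare: the skills-based format 23/37 = 62.2%, the chronological format 10/13 = 76.9% → the chronological format
Finance: the skills-based format 1/5 = 20.0%, the chronological format 2/5 = 40.0% → the chronological format
Overall: the skills-based format 143/200 = 71.5%, the chronological format 99/151 = 65.6% → the skills-based format
Neither sweeps: the skills-based format wins 2 of 4 groups, the chronological format wins 2. The skills-based format wins overall but not every group — no Simpson reversal.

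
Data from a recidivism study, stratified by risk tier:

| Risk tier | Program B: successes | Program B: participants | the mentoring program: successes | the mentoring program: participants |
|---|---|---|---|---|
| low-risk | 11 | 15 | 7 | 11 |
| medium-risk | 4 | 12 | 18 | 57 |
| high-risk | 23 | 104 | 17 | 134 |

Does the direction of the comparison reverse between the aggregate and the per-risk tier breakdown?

Low-risk: Program B 11/15 = 73.3%, the mentoring program 7/11 = 63.6% → Program B
Medium-risk: Program B 4/12 = 33.3%, the mentoring program 18/57 = 31.6% → Program B
High-risk: Program B 23/104 = 22.1%, the mentoring program 17/134 = 12.7% → Program B
Overall: Program B 38/131 = 29.0%, the mentoring program 42/202 = 20.8% → Program B
Program B wins overall and in every risk group — no reversal.

No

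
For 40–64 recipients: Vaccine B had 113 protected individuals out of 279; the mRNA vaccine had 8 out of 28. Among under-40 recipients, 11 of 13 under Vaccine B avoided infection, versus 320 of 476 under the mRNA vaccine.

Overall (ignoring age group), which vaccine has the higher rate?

40–64: Vaccine B 113/279 = 40.5%, the mRNA vaccine 8/28 = 28.6% → Vaccine B
Under-40: Vaccine B 11/13 = 84.6%, the mRNA vaccine 320/476 = 67.2% → Vaccine B
Overall: Vaccine B 124/292 = 42.5%, the mRNA vaccine 328/504 = 65.1% → the mRNA vaccine
(Vaccine B wins every age group but the mRNA vaccine wins overall — Vaccine B's recipients skew toward the low-rate 40–64 group.)

the mRNA vaccine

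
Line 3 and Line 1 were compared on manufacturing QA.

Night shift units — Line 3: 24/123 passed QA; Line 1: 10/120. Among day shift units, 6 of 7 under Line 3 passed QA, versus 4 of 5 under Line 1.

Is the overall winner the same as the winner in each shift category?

Night shift: Line 3 24/123 = 19.5%, Line 1 10/120 = 8.3% → Line 3
Day shift: Line 3 6/7 = 85.7%, Line 1 4/5 = 80.0% → Line 3
Overall: Line 3 30/130 = 23.1%, Line 1 14/125 = 11.2% → Line 3
Line 3 wins overall and in every shift group — no reversal.

Yes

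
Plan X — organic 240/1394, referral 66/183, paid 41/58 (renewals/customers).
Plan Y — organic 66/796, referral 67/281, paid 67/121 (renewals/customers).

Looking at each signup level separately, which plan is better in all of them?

Organic: Plan X 240/1394 = 17.2%, Plan Y 66/796 = 8.3% → Plan X
Referral: Plan X 66/183 = 36.1%, Plan Y 67/281 = 23.8% → Plan X
Paid: Plan X 41/58 = 70.7%, Plan Y 67/121 = 55.4% → Plan X
Plan X has the higher rate in all 3 groups.

Plan X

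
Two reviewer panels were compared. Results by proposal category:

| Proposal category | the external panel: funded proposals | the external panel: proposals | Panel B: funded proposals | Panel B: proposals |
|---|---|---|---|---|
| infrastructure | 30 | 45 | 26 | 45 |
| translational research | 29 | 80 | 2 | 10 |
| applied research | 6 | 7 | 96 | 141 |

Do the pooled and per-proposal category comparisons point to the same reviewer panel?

No

Infrastructure: the external panel 30/45 = 66.7%, Panel B 26/45 = 57.8% → the external panel
Translational research: the external panel 29/80 = 36.2%, Panel B 2/10 = 20.0% → the external panel
Applied research: the external panel 6/7 = 85.7%, Panel B 96/141 = 68.1% → the external panel
Overall: the external panel 65/132 = 49.2%, Panel B 124/196 = 63.3% → Panel B
The external panel wins each proposal group but Panel B wins overall — the comparison reverses. The external panel's proposals skew toward translational research, which has a lower base rate.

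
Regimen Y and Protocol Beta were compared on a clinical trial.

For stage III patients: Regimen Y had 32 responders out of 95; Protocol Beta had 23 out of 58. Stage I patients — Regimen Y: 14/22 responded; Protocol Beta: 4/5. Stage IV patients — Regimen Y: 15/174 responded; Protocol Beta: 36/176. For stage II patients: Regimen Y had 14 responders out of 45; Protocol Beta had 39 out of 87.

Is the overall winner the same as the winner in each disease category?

Stage III: Regimen Y 32/95 = 33.7%, Protocol Beta 23/58 = 39.7% → Protocol Beta
Stage I: Regimen Y 14/22 = 63.6%, Protocol Beta 4/5 = 80.0% → Protocol Beta
Stage IV: Regimen Y 15/174 = 8.6%, Protocol Beta 36/176 = 20.5% → Protocol Beta
Stage II: Regimen Y 14/45 = 31.1%, Protocol Beta 39/87 = 44.8% → Protocol Beta
Overall: Regimen Y 75/336 = 22.3%, Protocol Beta 102/326 = 31.3% → Protocol Beta
Protocol Beta wins overall and in every disease group — no reversal.

Yes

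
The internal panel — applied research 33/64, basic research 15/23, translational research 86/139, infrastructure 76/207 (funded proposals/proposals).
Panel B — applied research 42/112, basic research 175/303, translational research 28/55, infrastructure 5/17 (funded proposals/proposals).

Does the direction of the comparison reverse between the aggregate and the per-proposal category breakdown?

Yes

Applied research: the internal panel 33/64 = 51.6%, Panel B 42/112 = 37.5% → the internal panel
Basic research: the internal panel 15/23 = 65.2%, Panel B 175/303 = 57.8% → the internal panel
Translational research: the internal panel 86/139 = 61.9%, Panel B 28/55 = 50.9% → the internal panel
Infrastructure: the internal panel 76/207 = 36.7%, Panel B 5/17 = 29.4% → the internal panel
Overall: the internal panel 210/433 = 48.5%, Panel B 250/487 = 51.3% → Panel B
The internal panel wins each proposal group but Panel B wins overall — the comparison reverses. The internal panel's proposals skew toward infrastructure, which has a lower base rate.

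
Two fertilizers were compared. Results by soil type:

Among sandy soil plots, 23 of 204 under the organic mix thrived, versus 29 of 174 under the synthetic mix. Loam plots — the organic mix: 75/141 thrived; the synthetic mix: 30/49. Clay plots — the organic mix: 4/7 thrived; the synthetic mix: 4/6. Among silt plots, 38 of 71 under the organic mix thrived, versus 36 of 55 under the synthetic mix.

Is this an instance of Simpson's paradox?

Sandy soil: the organic mix 23/204 = 11.3%, the synthetic mix 29/174 = 16.7% → the synthetic mix
Loam: the organic mix 75/141 = 53.2%, the synthetic mix 30/49 = 61.2% → the synthetic mix
Clay: the organic mix 4/7 = 57.1%, the synthetic mix 4/6 = 66.7% → the synthetic mix
Silt: the organic mix 38/71 = 53.5%, the synthetic mix 36/55 = 65.5% → the synthetic mix
Overall: the organic mix 140/423 = 33.1%, the synthetic mix 99/284 = 34.9% → the synthetic mix
The synthetic mix wins overall and in every soil group — no reversal.

No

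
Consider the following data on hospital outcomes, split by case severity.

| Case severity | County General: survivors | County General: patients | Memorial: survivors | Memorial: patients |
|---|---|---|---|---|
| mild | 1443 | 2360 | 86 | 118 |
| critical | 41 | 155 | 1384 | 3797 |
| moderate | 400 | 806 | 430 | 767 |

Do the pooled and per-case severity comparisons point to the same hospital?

Mild: County General 1443/2360 = 61.1%, Memorial 86/118 = 72.9% → Memorial
Critical: County General 41/155 = 26.5%, Memorial 1384/3797 = 36.4% → Memorial
Moderate: County General 400/806 = 49.6%, Memorial 430/767 = 56.1% → Memorial
Overall: County General 1884/3321 = 56.7%, Memorial 1900/4682 = 40.6% → County General
Memorial wins each case group but County General wins overall — the comparison reverses. Memorial's patients skew toward critical, which has a lower base rate.

No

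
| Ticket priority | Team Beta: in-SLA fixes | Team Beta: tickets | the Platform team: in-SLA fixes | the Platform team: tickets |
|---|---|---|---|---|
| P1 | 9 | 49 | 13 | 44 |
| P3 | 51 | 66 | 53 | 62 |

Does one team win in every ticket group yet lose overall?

P1: Team Beta 9/49 = 18.4%, the Platform team 13/44 = 29.5% → the Platform team
P3: Team Beta 51/66 = 77.3%, the Platform team 53/62 = 85.5% → the Platform team
Overall: Team Beta 60/115 = 52.2%, the Platform team 66/106 = 62.3% → the Platform team
The Platform team wins overall and in every ticket group — no reversal.

No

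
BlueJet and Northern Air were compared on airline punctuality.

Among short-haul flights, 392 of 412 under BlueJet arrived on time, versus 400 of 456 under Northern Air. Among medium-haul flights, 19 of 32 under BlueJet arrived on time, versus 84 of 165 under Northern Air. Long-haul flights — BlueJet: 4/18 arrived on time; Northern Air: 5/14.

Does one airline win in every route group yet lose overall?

No

Short-haul: BlueJet 392/412 = 95.1%, Northern Air 400/456 = 87.7% → BlueJet
Medium-haul: BlueJet 19/32 = 59.4%, Northern Air 84/165 = 50.9% → BlueJet
Long-haul: BlueJet 4/18 = 22.2%, Northern Air 5/14 = 35.7% → Northern Air
Overall: BlueJet 415/462 = 89.8%, Northern Air 489/635 = 77.0% → BlueJet
Neither sweeps: BlueJet wins 2 of 3 groups, Northern Air wins 1. BlueJet wins overall but not every group — no Simpson reversal.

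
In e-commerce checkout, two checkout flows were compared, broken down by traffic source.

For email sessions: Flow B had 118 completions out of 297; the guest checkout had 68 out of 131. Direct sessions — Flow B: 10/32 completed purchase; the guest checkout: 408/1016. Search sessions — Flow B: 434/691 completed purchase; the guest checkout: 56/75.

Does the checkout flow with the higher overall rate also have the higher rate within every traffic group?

No

Email: Flow B 118/297 = 39.7%, the guest checkout 68/131 = 51.9% → the guest checkout
Direct: Flow B 10/32 = 31.2%, the guest checkout 408/1016 = 40.2% → the guest checkout
Search: Flow B 434/691 = 62.8%, the guest checkout 56/75 = 74.7% → the guest checkout
Overall: Flow B 562/1020 = 55.1%, the guest checkout 532/1222 = 43.5% → Flow B
The guest checkout wins each traffic group but Flow B wins overall — the comparison reverses. The guest checkout's sessions skew toward direct, which has a lower base rate.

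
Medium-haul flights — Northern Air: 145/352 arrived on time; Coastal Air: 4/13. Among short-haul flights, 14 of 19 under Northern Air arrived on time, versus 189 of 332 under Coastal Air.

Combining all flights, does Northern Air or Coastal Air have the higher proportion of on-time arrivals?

Medium-haul: Northern Air 145/352 = 41.2%, Coastal Air 4/13 = 30.8% → Northern Air
Short-haul: Northern Air 14/19 = 73.7%, Coastal Air 189/332 = 56.9% → Northern Air
Overall: Northern Air 159/371 = 42.9%, Coastal Air 193/345 = 55.9% → Coastal Air
(Northern Air wins every route group but Coastal Air wins overall — Northern Air's flights skew toward the low-rate medium-haul group.)

Coastal Air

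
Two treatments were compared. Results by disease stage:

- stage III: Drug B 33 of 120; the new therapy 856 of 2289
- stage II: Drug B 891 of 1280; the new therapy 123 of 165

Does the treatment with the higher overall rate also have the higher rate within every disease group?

No

Stage III: Drug B 33/120 = 27.5%, the new therapy 856/2289 = 37.4% → the new therapy
Stage II: Drug B 891/1280 = 69.6%, the new therapy 123/165 = 74.5% → the new therapy
Overall: Drug B 924/1400 = 66.0%, the new therapy 979/2454 = 39.9% → Drug B
The new therapy wins each disease group but Drug B wins overall — the comparison reverses. The new therapy's patients skew toward stage III, which has a lower base rate.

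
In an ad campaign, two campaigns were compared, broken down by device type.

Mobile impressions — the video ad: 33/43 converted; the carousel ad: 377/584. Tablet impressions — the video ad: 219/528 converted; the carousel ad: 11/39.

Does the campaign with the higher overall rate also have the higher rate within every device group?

Mobile: the video ad 33/43 = 76.7%, the carousel ad 377/584 = 64.6% → the video ad
Tablet: the video ad 219/528 = 41.5%, the carousel ad 11/39 = 28.2% → the video ad
Overall: the video ad 252/571 = 44.1%, the carousel ad 388/623 = 62.3% → the carousel ad
The video ad wins each device group but the carousel ad wins overall — the comparison reverses. The video ad's impressions skew toward tablet, which has a lower base rate.

No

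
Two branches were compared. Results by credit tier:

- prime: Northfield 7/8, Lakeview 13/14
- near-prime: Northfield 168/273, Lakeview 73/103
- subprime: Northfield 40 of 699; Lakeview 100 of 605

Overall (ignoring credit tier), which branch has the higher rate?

Prime: Northfield 7/8 = 87.5%, Lakeview 13/14 = 92.9% → Lakeview
Near-prime: Northfield 168/273 = 61.5%, Lakeview 73/103 = 70.9% → Lakeview
Subprime: Northfield 40/699 = 5.7%, Lakeview 100/605 = 16.5% → Lakeview
Overall: Northfield 215/980 = 21.9%, Lakeview 186/722 = 25.8% → Lakeview

Lakeview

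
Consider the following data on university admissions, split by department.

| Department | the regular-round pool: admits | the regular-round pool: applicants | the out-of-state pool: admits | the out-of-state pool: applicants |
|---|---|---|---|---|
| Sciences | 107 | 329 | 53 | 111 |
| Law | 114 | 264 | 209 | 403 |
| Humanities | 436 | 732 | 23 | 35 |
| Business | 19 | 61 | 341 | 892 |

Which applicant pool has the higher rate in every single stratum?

Sciences: the regular-round pool 107/329 = 32.5%, the out-of-state pool 53/111 = 47.7% → the out-of-state pool
Law: the regular-round pool 114/264 = 43.2%, the out-of-state pool 209/403 = 51.9% → the out-of-state pool
Humanities: the regular-round pool 436/732 = 59.6%, the out-of-state pool 23/35 = 65.7% → the out-of-state pool
Business: the regular-round pool 19/61 = 31.1%, the out-of-state pool 341/892 = 38.2% → the out-of-state pool
The out-of-state pool has the higher rate in all 4 groups.

the out-of-state pool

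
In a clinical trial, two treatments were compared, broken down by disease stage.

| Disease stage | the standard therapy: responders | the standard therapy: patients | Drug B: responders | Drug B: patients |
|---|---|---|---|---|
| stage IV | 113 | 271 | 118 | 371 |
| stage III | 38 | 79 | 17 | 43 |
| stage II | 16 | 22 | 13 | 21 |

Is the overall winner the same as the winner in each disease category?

Yes

Stage IV: the standard therapy 113/271 = 41.7%, Drug B 118/371 = 31.8% → the standard therapy
Stage III: the standard therapy 38/79 = 48.1%, Drug B 17/43 = 39.5% → the standard therapy
Stage II: the standard therapy 16/22 = 72.7%, Drug B 13/21 = 61.9% → the standard therapy
Overall: the standard therapy 167/372 = 44.9%, Drug B 148/435 = 34.0% → the standard therapy
The standard therapy wins overall and in every disease group — no reversal.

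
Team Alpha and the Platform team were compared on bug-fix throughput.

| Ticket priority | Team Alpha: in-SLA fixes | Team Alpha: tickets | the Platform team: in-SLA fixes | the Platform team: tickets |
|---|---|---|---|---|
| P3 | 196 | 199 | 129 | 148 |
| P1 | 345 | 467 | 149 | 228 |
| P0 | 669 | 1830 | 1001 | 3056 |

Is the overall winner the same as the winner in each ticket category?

P3: Team Alpha 196/199 = 98.5%, the Platform team 129/148 = 87.2% → Team Alpha
P1: Team Alpha 345/467 = 73.9%, the Platform team 149/228 = 65.4% → Team Alpha
P0: Team Alpha 669/1830 = 36.6%, the Platform team 1001/3056 = 32.8% → Team Alpha
Overall: Team Alpha 1210/2496 = 48.5%, the Platform team 1279/3432 = 37.3% → Team Alpha
Team Alpha wins overall and in every ticket group — no reversal.

Yes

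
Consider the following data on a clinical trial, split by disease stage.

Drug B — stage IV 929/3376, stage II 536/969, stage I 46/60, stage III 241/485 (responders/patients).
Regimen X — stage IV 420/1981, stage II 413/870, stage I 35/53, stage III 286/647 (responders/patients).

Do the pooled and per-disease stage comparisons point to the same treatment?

Yes

Stage IV: Drug B 929/3376 = 27.5%, Regimen X 420/1981 = 21.2% → Drug B
Stage II: Drug B 536/969 = 55.3%, Regimen X 413/870 = 47.5% → Drug B
Stage I: Drug B 46/60 = 76.7%, Regimen X 35/53 = 66.0% → Drug B
Stage III: Drug B 241/485 = 49.7%, Regimen X 286/647 = 44.2% → Drug B
Overall: Drug B 1752/4890 = 35.8%, Regimen X 1154/3551 = 32.5% → Drug B
Drug B wins overall and in every disease group — no reversal.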